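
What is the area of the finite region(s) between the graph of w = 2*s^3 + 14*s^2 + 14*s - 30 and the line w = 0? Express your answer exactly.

296/3

The curve meets the s-axis where 2*s^3 + 14*s^2 + 14*s - 30 = 0, i.e. 2*(s - 1)*(s + 3)*(s + 5) = 0, at s = -5, -3, 1.
On [-5, -3] the curve lies above the axis; ∫[-5,-3] (2*s^3 + 14*s^2 + 14*s - 30) ds = 40/3, giving area 40/3.
On [-3, 1] the curve lies below the axis; ∫[-3,1] (2*s^3 + 14*s^2 + 14*s - 30) ds = -256/3, giving area 256/3.
Total area = 40/3 + 256/3 = 296/3.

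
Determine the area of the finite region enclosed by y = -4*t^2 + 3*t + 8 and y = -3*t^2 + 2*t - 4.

Set the curves equal: -4*t^2 + 3*t + 8 = -3*t^2 + 2*t - 4, so -t^2 + t + 12 = 0, which factors as -(t - 4)*(t + 3) = 0. The curves meet at t = -3, 4.
On [-3, 4], y = -4*t^2 + 3*t + 8 is on top; that piece has area ∫[-3,4] (-t^2 + t + 12) dt = 343/6.

343/6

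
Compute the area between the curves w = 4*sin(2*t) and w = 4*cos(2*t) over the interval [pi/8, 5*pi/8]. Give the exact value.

4*sqrt(2)

On [pi/8, 5*pi/8], (4*sin(2*t)) - (4*cos(2*t)) = 4*sin(2*t) - 4*cos(2*t) is ≥ 0 throughout, so the area is a single integral of |4*sin(2*t) - 4*cos(2*t)|.
∫[pi/8,5*pi/8] (4*sin(2*t) - 4*cos(2*t)) dt = 4*sqrt(2).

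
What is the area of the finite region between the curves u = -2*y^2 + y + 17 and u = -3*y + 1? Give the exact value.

Both boundary curves give u as a function of y, so integrate with respect to y. Setting them equal: -2*y^2 + 4*y + 16 = 0, i.e. -2*(y - 4)*(y + 2) = 0, so they meet at y = -2, 4.
For y in [-2, 4], u = -2*y^2 + y + 17 is on the right; area = ∫[-2,4] (-2*y^2 + 4*y + 16) dy = 72.

72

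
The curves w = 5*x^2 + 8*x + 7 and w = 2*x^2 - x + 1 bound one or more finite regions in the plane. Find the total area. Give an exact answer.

Set the curves equal: 5*x^2 + 8*x + 7 = 2*x^2 - x + 1, so 3*x^2 + 9*x + 6 = 0, which factors as 3*(x + 1)*(x + 2) = 0. The curves meet at x = -2, -1.
On [-2, -1], w = 2*x^2 - x + 1 is on top; that piece has area ∫[-2,-1] (-(3*x^2 + 9*x + 6)) dx = 1/2.

1/2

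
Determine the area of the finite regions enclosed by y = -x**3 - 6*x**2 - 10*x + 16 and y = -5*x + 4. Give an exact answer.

Set the curves equal: -x**3 - 6*x**2 - 10*x + 16 = -5*x + 4, so -x**3 - 6*x**2 - 5*x + 12 = 0, which factors as -(x - 1)*(x + 3)*(x + 4) = 0. The curves meet at x = -4, -3, 1.
On [-4, -3], y = -5*x + 4 is on top; that piece has area ∫[-4,-3] (-(-x**3 - 6*x**2 - 5*x + 12)) dx = 3/4.
On [-3, 1], y = -x**3 - 6*x**2 - 10*x + 16 is on top; that piece has area ∫[-3,1] (-x**3 - 6*x**2 - 5*x + 12) dx = 32.
Total enclosed area = 3/4 + 32 = 131/4.

131/4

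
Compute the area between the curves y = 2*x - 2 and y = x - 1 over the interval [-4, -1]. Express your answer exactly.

On [-4, -1], (2*x - 2) - (x - 1) = x - 1 is ≤ 0 throughout, so the area is a single integral of |x - 1|.
∫[-4,-1] (x - 1) dx = -21/2; the area of that piece is 21/2.

21/2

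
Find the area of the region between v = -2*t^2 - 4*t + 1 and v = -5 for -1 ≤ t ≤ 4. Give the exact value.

The difference (-2*t^2 - 4*t + 1) - (-5) = -2*t^2 - 4*t + 6 changes sign at t = 1 inside [-1, 4], so split the integral there.
∫[-1,1] (-2*t^2 - 4*t + 6) dt = 32/3.
∫[1,4] (-2*t^2 - 4*t + 6) dt = -54; the area of that piece is 54.
Total area = 32/3 + 54 = 194/3.

194/3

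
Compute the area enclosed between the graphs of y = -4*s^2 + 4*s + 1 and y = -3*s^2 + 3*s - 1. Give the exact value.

Set the curves equal: -4*s^2 + 4*s + 1 = -3*s^2 + 3*s - 1, so -s^2 + s + 2 = 0, which factors as -(s - 2)*(s + 1) = 0. The curves meet at s = -1, 2.
On [-1, 2], y = -4*s^2 + 4*s + 1 is on top; that piece has area ∫[-1,2] (-s^2 + s + 2) ds = 9/2.

9/2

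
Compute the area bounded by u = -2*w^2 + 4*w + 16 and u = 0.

72

Both boundary curves give u as a function of w, so integrate with respect to w. Setting them equal: -2*w^2 + 4*w + 16 = 0, i.e. -2*(w - 4)*(w + 2) = 0, so they meet at w = -2, 4.
For w in [-2, 4], u = -2*w^2 + 4*w + 16 is on the right; area = ∫[-2,4] (-2*w^2 + 4*w + 16) dw = 72.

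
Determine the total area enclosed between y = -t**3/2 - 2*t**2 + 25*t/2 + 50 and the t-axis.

The curve meets the t-axis where -t**3/2 - 2*t**2 + 25*t/2 + 50 = 0, i.e. -(t - 5)*(t + 4)*(t + 5)/2 = 0, at t = -5, -4, 5.
On [-5, -4] the curve lies below the axis; ∫[-5,-4] (-t**3/2 - 2*t**2 + 25*t/2 + 50) dt = -19/24, giving area 19/24.
On [-4, 5] the curve lies above the axis; ∫[-4,5] (-t**3/2 - 2*t**2 + 25*t/2 + 50) dt = 2673/8, giving area 2673/8.
Total area = 19/24 + 2673/8 = 4019/12.

4019/12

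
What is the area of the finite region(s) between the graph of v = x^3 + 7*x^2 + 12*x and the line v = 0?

71/6

The curve meets the x-axis where x^3 + 7*x^2 + 12*x = 0, i.e. x*(x + 3)*(x + 4) = 0, at x = -4, -3, 0.
On [-4, -3] the curve lies above the axis; ∫[-4,-3] (x^3 + 7*x^2 + 12*x) dx = 7/12, giving area 7/12.
On [-3, 0] the curve lies below the axis; ∫[-3,0] (x^3 + 7*x^2 + 12*x) dx = -45/4, giving area 45/4.
Total area = 7/12 + 45/4 = 71/6.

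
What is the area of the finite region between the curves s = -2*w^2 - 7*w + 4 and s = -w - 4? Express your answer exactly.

125/3

Both boundary curves give s as a function of w, so integrate with respect to w. Setting them equal: -2*w^2 - 6*w + 8 = 0, i.e. -2*(w - 1)*(w + 4) = 0, so they meet at w = -4, 1.
For w in [-4, 1], s = -2*w^2 - 7*w + 4 is on the right; area = ∫[-4,1] (-2*w^2 - 6*w + 8) dw = 125/3.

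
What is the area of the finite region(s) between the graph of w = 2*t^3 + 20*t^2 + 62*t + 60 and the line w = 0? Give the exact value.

37/6

The curve meets the t-axis where 2*t^3 + 20*t^2 + 62*t + 60 = 0, i.e. 2*(t + 2)*(t + 3)*(t + 5) = 0, at t = -5, -3, -2.
On [-5, -3] the curve lies above the axis; ∫[-5,-3] (2*t^3 + 20*t^2 + 62*t + 60) dt = 16/3, giving area 16/3.
On [-3, -2] the curve lies below the axis; ∫[-3,-2] (2*t^3 + 20*t^2 + 62*t + 60) dt = -5/6, giving area 5/6.
Total area = 16/3 + 5/6 = 37/6.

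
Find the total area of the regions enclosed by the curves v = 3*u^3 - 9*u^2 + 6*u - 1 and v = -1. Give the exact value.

Set the curves equal: 3*u^3 - 9*u^2 + 6*u - 1 = -1, so 3*u^3 - 9*u^2 + 6*u = 0, which factors as 3*u*(u - 2)*(u - 1) = 0. The curves meet at u = 0, 1, 2.
On [0, 1], v = 3*u^3 - 9*u^2 + 6*u - 1 is on top; that piece has area ∫[0,1] (3*u^3 - 9*u^2 + 6*u) du = 3/4.
On [1, 2], v = -1 is on top; that piece has area ∫[1,2] (-(3*u^3 - 9*u^2 + 6*u)) du = 3/4.
Total enclosed area = 3/4 + 3/4 = 3/2.

3/2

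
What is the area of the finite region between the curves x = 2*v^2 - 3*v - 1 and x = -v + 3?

9

Both boundary curves give x as a function of v, so integrate with respect to v. Setting them equal: 2*v^2 - 2*v - 4 = 0, i.e. 2*(v - 2)*(v + 1) = 0, so they meet at v = -1, 2.
For v in [-1, 2], x = 2*v^2 - 3*v - 1 is on the left; area = ∫[-1,2] (-(2*v^2 - 2*v - 4)) dv = 9.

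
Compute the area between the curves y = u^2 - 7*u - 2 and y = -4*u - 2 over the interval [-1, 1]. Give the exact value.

The difference (u^2 - 7*u - 2) - (-4*u - 2) = u^2 - 3*u changes sign at u = 0 inside [-1, 1], so split the integral there.
∫[-1,0] (u^2 - 3*u) du = 11/6.
∫[0,1] (u^2 - 3*u) du = -7/6; the area of that piece is 7/6.
Total area = 11/6 + 7/6 = 3.

3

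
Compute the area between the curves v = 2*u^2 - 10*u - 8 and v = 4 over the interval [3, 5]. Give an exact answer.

116/3

On [3, 5], (2*u^2 - 10*u - 8) - (4) = 2*u^2 - 10*u - 12 is ≤ 0 throughout, so the area is a single integral of |2*u^2 - 10*u - 12|.
∫[3,5] (2*u^2 - 10*u - 12) du = -116/3; the area of that piece is 116/3.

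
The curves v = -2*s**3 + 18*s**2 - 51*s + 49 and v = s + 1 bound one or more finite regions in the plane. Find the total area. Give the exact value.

1

Set the curves equal: -2*s**3 + 18*s**2 - 51*s + 49 = s + 1, so -2*s**3 + 18*s**2 - 52*s + 48 = 0, which factors as -2*(s - 4)*(s - 3)*(s - 2) = 0. The curves meet at s = 2, 3, 4.
On [2, 3], v = s + 1 is on top; that piece has area ∫[2,3] (-(-2*s**3 + 18*s**2 - 52*s + 48)) ds = 1/2.
On [3, 4], v = -2*s**3 + 18*s**2 - 51*s + 49 is on top; that piece has area ∫[3,4] (-2*s**3 + 18*s**2 - 52*s + 48) ds = 1/2.
Total enclosed area = 1/2 + 1/2 = 1.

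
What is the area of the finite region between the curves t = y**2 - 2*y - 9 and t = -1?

Both boundary curves give t as a function of y, so integrate with respect to y. Setting them equal: y**2 - 2*y - 8 = 0, i.e. (y - 4)*(y + 2) = 0, so they meet at y = -2, 4.
For y in [-2, 4], t = y**2 - 2*y - 9 is on the left; area = ∫[-2,4] (-(y**2 - 2*y - 8)) dy = 36.

36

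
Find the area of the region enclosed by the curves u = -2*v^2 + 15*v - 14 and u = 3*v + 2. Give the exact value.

Both boundary curves give u as a function of v, so integrate with respect to v. Setting them equal: -2*v^2 + 12*v - 16 = 0, i.e. -2*(v - 4)*(v - 2) = 0, so they meet at v = 2, 4.
For v in [2, 4], u = -2*v^2 + 15*v - 14 is on the right; area = ∫[2,4] (-2*v^2 + 12*v - 16) dv = 8/3.

8/3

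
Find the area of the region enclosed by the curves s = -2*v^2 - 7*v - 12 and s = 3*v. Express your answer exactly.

1/3

Both boundary curves give s as a function of v, so integrate with respect to v. Setting them equal: -2*v^2 - 10*v - 12 = 0, i.e. -2*(v + 2)*(v + 3) = 0, so they meet at v = -3, -2.
For v in [-3, -2], s = -2*v^2 - 7*v - 12 is on the right; area = ∫[-3,-2] (-2*v^2 - 10*v - 12) dv = 1/3.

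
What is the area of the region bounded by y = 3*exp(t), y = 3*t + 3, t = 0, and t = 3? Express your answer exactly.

On [0, 3], (3*exp(t)) - (3*t + 3) = -3*t + 3*exp(t) - 3 is ≥ 0 throughout, so the area is a single integral of |-3*t + 3*exp(t) - 3|.
∫[0,3] (-3*t + 3*exp(t) - 3) dt = -51/2 + 3*exp(3).

-51/2 + 3*exp(3)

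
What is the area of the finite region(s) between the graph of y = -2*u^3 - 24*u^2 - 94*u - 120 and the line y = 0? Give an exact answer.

1

The curve meets the u-axis where -2*u^3 - 24*u^2 - 94*u - 120 = 0, i.e. -2*(u + 3)*(u + 4)*(u + 5) = 0, at u = -5, -4, -3.
On [-5, -4] the curve lies below the axis; ∫[-5,-4] (-2*u^3 - 24*u^2 - 94*u - 120) du = -1/2, giving area 1/2.
On [-4, -3] the curve lies above the axis; ∫[-4,-3] (-2*u^3 - 24*u^2 - 94*u - 120) du = 1/2, giving area 1/2.
Total area = 1/2 + 1/2 = 1.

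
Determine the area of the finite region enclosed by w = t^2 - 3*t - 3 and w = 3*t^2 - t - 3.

1/3

Set the curves equal: t^2 - 3*t - 3 = 3*t^2 - t - 3, so -2*t^2 - 2*t = 0, which factors as -2*t*(t + 1) = 0. The curves meet at t = -1, 0.
On [-1, 0], w = t^2 - 3*t - 3 is on top; that piece has area ∫[-1,0] (-2*t^2 - 2*t) dt = 1/3.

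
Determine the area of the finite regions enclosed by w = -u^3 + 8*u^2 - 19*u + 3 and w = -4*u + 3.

253/12

Set the curves equal: -u^3 + 8*u^2 - 19*u + 3 = -4*u + 3, so -u^3 + 8*u^2 - 15*u = 0, which factors as -u*(u - 5)*(u - 3) = 0. The curves meet at u = 0, 3, 5.
On [0, 3], w = -4*u + 3 is on top; that piece has area ∫[0,3] (-(-u^3 + 8*u^2 - 15*u)) du = 63/4.
On [3, 5], w = -u^3 + 8*u^2 - 19*u + 3 is on top; that piece has area ∫[3,5] (-u^3 + 8*u^2 - 15*u) du = 16/3.
Total enclosed area = 63/4 + 16/3 = 253/12.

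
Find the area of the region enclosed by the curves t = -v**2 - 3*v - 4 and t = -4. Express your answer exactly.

Both boundary curves give t as a function of v, so integrate with respect to v. Setting them equal: -v**2 - 3*v = 0, i.e. -v*(v + 3) = 0, so they meet at v = -3, 0.
For v in [-3, 0], t = -v**2 - 3*v - 4 is on the right; area = ∫[-3,0] (-v**2 - 3*v) dv = 9/2.

9/2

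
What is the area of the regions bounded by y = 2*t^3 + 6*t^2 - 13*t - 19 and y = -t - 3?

Set the curves equal: 2*t^3 + 6*t^2 - 13*t - 19 = -t - 3, so 2*t^3 + 6*t^2 - 12*t - 16 = 0, which factors as 2*(t - 2)*(t + 1)*(t + 4) = 0. The curves meet at t = -4, -1, 2.
On [-4, -1], y = 2*t^3 + 6*t^2 - 13*t - 19 is on top; that piece has area ∫[-4,-1] (2*t^3 + 6*t^2 - 12*t - 16) dt = 81/2.
On [-1, 2], y = -t - 3 is on top; that piece has area ∫[-1,2] (-(2*t^3 + 6*t^2 - 12*t - 16)) dt = 81/2.
Total enclosed area = 81/2 + 81/2 = 81.

81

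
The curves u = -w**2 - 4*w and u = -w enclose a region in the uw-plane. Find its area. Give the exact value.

Both boundary curves give u as a function of w, so integrate with respect to w. Setting them equal: -w**2 - 3*w = 0, i.e. -w*(w + 3) = 0, so they meet at w = -3, 0.
For w in [-3, 0], u = -w**2 - 4*w is on the right; area = ∫[-3,0] (-w**2 - 3*w) dw = 9/2.

9/2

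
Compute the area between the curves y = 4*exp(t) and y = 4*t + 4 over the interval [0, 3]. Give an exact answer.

On [0, 3], (4*exp(t)) - (4*t + 4) = -4*t + 4*exp(t) - 4 is ≥ 0 throughout, so the area is a single integral of |-4*t + 4*exp(t) - 4|.
∫[0,3] (-4*t + 4*exp(t) - 4) dt = -34 + 4*exp(3).

-34 + 4*exp(3)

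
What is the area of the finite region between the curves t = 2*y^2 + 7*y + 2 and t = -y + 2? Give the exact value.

Both boundary curves give t as a function of y, so integrate with respect to y. Setting them equal: 2*y^2 + 8*y = 0, i.e. 2*y*(y + 4) = 0, so they meet at y = -4, 0.
For y in [-4, 0], t = 2*y^2 + 7*y + 2 is on the left; area = ∫[-4,0] (-(2*y^2 + 8*y)) dy = 64/3.

64/3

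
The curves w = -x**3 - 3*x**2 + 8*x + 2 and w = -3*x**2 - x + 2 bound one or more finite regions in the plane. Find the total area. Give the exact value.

81/2

Set the curves equal: -x**3 - 3*x**2 + 8*x + 2 = -3*x**2 - x + 2, so -x**3 + 9*x = 0, which factors as -x*(x - 3)*(x + 3) = 0. The curves meet at x = -3, 0, 3.
On [-3, 0], w = -3*x**2 - x + 2 is on top; that piece has area ∫[-3,0] (-(-x**3 + 9*x)) dx = 81/4.
On [0, 3], w = -x**3 - 3*x**2 + 8*x + 2 is on top; that piece has area ∫[0,3] (-x**3 + 9*x) dx = 81/4.
Total enclosed area = 81/4 + 81/4 = 81/2.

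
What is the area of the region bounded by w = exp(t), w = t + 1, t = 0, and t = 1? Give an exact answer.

-5/2 + exp(1)

On [0, 1], (exp(t)) - (t + 1) = -t + exp(t) - 1 is ≥ 0 throughout, so the area is a single integral of |-t + exp(t) - 1|.
∫[0,1] (-t + exp(t) - 1) dt = -5/2 + exp(1).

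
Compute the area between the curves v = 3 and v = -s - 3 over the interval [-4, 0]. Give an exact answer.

On [-4, 0], (3) - (-s - 3) = s + 6 is ≥ 0 throughout, so the area is a single integral of |s + 6|.
∫[-4,0] (s + 6) ds = 16.

16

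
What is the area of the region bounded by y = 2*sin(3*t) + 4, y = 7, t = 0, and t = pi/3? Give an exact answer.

On [0, pi/3], (2*sin(3*t) + 4) - (7) = 2*sin(3*t) - 3 is ≤ 0 throughout, so the area is a single integral of |2*sin(3*t) - 3|.
∫[0,pi/3] (2*sin(3*t) - 3) dt = 4/3 - pi; the area of that piece is -4/3 + pi.

-4/3 + pi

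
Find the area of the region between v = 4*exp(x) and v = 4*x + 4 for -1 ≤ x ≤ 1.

-8 - 4*exp(-1) + 4*exp(1)

On [-1, 1], (4*exp(x)) - (4*x + 4) = -4*x + 4*exp(x) - 4 is ≥ 0 throughout, so the area is a single integral of |-4*x + 4*exp(x) - 4|.
∫[-1,1] (-4*x + 4*exp(x) - 4) dx = -8 - 4*exp(-1) + 4*exp(1).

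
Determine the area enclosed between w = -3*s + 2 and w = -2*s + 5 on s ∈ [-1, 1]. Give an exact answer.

On [-1, 1], (-3*s + 2) - (-2*s + 5) = -s - 3 is ≤ 0 throughout, so the area is a single integral of |-s - 3|.
∫[-1,1] (-s - 3) ds = -6; the area of that piece is 6.

6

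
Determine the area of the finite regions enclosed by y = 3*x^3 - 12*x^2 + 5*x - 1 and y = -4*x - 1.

37/4

Set the curves equal: 3*x^3 - 12*x^2 + 5*x - 1 = -4*x - 1, so 3*x^3 - 12*x^2 + 9*x = 0, which factors as 3*x*(x - 3)*(x - 1) = 0. The curves meet at x = 0, 1, 3.
On [0, 1], y = 3*x^3 - 12*x^2 + 5*x - 1 is on top; that piece has area ∫[0,1] (3*x^3 - 12*x^2 + 9*x) dx = 5/4.
On [1, 3], y = -4*x - 1 is on top; that piece has area ∫[1,3] (-(3*x^3 - 12*x^2 + 9*x)) dx = 8.
Total enclosed area = 5/4 + 8 = 37/4.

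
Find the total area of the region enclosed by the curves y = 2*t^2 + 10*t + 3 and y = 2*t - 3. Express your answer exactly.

8/3

Set the curves equal: 2*t^2 + 10*t + 3 = 2*t - 3, so 2*t^2 + 8*t + 6 = 0, which factors as 2*(t + 1)*(t + 3) = 0. The curves meet at t = -3, -1.
On [-3, -1], y = 2*t - 3 is on top; that piece has area ∫[-3,-1] (-(2*t^2 + 8*t + 6)) dt = 8/3.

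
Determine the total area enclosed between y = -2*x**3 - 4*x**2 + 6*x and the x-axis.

The curve meets the x-axis where -2*x**3 - 4*x**2 + 6*x = 0, i.e. -2*x*(x - 1)*(x + 3) = 0, at x = -3, 0, 1.
On [-3, 0] the curve lies below the axis; ∫[-3,0] (-2*x**3 - 4*x**2 + 6*x) dx = -45/2, giving area 45/2.
On [0, 1] the curve lies above the axis; ∫[0,1] (-2*x**3 - 4*x**2 + 6*x) dx = 7/6, giving area 7/6.
Total area = 45/2 + 7/6 = 71/3.

71/3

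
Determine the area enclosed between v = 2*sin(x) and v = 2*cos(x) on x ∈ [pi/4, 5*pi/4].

4*sqrt(2)

On [pi/4, 5*pi/4], (2*sin(x)) - (2*cos(x)) = 2*sin(x) - 2*cos(x) is ≥ 0 throughout, so the area is a single integral of |2*sin(x) - 2*cos(x)|.
∫[pi/4,5*pi/4] (2*sin(x) - 2*cos(x)) dx = 4*sqrt(2).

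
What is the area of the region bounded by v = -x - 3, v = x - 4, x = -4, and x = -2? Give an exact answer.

On [-4, -2], (-x - 3) - (x - 4) = -2*x + 1 is ≥ 0 throughout, so the area is a single integral of |-2*x + 1|.
∫[-4,-2] (-2*x + 1) dx = 14.

14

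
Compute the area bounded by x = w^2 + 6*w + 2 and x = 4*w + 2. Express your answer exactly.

Both boundary curves give x as a function of w, so integrate with respect to w. Setting them equal: w^2 + 2*w = 0, i.e. w*(w + 2) = 0, so they meet at w = -2, 0.
For w in [-2, 0], x = w^2 + 6*w + 2 is on the left; area = ∫[-2,0] (-(w^2 + 2*w)) dw = 4/3.

4/3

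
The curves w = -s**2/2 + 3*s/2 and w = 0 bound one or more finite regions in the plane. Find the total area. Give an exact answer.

9/4

Set the curves equal: -s**2/2 + 3*s/2 = 0, so -s**2/2 + 3*s/2 = 0, which factors as -s*(s - 3)/2 = 0. The curves meet at s = 0, 3.
On [0, 3], w = -s**2/2 + 3*s/2 is on top; that piece has area ∫[0,3] (-s**2/2 + 3*s/2) ds = 9/4.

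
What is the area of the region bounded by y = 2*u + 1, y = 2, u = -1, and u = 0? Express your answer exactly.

On [-1, 0], (2*u + 1) - (2) = 2*u - 1 is ≤ 0 throughout, so the area is a single integral of |2*u - 1|.
∫[-1,0] (2*u - 1) du = -2; the area of that piece is 2.

2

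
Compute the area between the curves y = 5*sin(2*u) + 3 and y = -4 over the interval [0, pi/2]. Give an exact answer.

5 + 7*pi/2

On [0, pi/2], (5*sin(2*u) + 3) - (-4) = 5*sin(2*u) + 7 is ≥ 0 throughout, so the area is a single integral of |5*sin(2*u) + 7|.
∫[0,pi/2] (5*sin(2*u) + 7) du = 5 + 7*pi/2.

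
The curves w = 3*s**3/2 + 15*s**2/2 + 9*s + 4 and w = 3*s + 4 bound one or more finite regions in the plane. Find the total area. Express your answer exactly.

71/4

Set the curves equal: 3*s**3/2 + 15*s**2/2 + 9*s + 4 = 3*s + 4, so 3*s**3/2 + 15*s**2/2 + 6*s = 0, which factors as 3*s*(s + 1)*(s + 4)/2 = 0. The curves meet at s = -4, -1, 0.
On [-4, -1], w = 3*s**3/2 + 15*s**2/2 + 9*s + 4 is on top; that piece has area ∫[-4,-1] (3*s**3/2 + 15*s**2/2 + 6*s) ds = 135/8.
On [-1, 0], w = 3*s + 4 is on top; that piece has area ∫[-1,0] (-(3*s**3/2 + 15*s**2/2 + 6*s)) ds = 7/8.
Total enclosed area = 135/8 + 7/8 = 71/4.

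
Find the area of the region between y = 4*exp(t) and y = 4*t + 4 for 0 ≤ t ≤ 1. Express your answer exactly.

-10 + 4*exp(1)

On [0, 1], (4*exp(t)) - (4*t + 4) = -4*t + 4*exp(t) - 4 is ≥ 0 throughout, so the area is a single integral of |-4*t + 4*exp(t) - 4|.
∫[0,1] (-4*t + 4*exp(t) - 4) dt = -10 + 4*exp(1).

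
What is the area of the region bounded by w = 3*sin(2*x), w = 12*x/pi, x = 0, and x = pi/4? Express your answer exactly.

On [0, pi/4], (3*sin(2*x)) - (12*x/pi) = -12*x/pi + 3*sin(2*x) is ≥ 0 throughout, so the area is a single integral of |-12*x/pi + 3*sin(2*x)|.
∫[0,pi/4] (-12*x/pi + 3*sin(2*x)) dx = 3/2 - 3*pi/8.

3/2 - 3*pi/8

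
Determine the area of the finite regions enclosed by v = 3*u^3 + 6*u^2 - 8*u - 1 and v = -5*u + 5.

37/4

Set the curves equal: 3*u^3 + 6*u^2 - 8*u - 1 = -5*u + 5, so 3*u^3 + 6*u^2 - 3*u - 6 = 0, which factors as 3*(u - 1)*(u + 1)*(u + 2) = 0. The curves meet at u = -2, -1, 1.
On [-2, -1], v = 3*u^3 + 6*u^2 - 8*u - 1 is on top; that piece has area ∫[-2,-1] (3*u^3 + 6*u^2 - 3*u - 6) du = 5/4.
On [-1, 1], v = -5*u + 5 is on top; that piece has area ∫[-1,1] (-(3*u^3 + 6*u^2 - 3*u - 6)) du = 8.
Total enclosed area = 5/4 + 8 = 37/4.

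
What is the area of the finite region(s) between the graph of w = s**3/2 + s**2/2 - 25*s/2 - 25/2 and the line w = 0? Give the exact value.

The curve meets the s-axis where s**3/2 + s**2/2 - 25*s/2 - 25/2 = 0, i.e. (s - 5)*(s + 1)*(s + 5)/2 = 0, at s = -5, -1, 5.
On [-5, -1] the curve lies above the axis; ∫[-5,-1] (s**3/2 + s**2/2 - 25*s/2 - 25/2) ds = 128/3, giving area 128/3.
On [-1, 5] the curve lies below the axis; ∫[-1,5] (s**3/2 + s**2/2 - 25*s/2 - 25/2) ds = -126, giving area 126.
Total area = 128/3 + 126 = 506/3.

506/3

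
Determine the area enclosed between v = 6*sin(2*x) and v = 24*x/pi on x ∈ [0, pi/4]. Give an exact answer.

On [0, pi/4], (6*sin(2*x)) - (24*x/pi) = -24*x/pi + 6*sin(2*x) is ≥ 0 throughout, so the area is a single integral of |-24*x/pi + 6*sin(2*x)|.
∫[0,pi/4] (-24*x/pi + 6*sin(2*x)) dx = 3 - 3*pi/4.

3 - 3*pi/4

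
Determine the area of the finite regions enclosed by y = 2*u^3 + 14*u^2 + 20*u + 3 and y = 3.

253/6

Set the curves equal: 2*u^3 + 14*u^2 + 20*u + 3 = 3, so 2*u^3 + 14*u^2 + 20*u = 0, which factors as 2*u*(u + 2)*(u + 5) = 0. The curves meet at u = -5, -2, 0.
On [-5, -2], y = 2*u^3 + 14*u^2 + 20*u + 3 is on top; that piece has area ∫[-5,-2] (2*u^3 + 14*u^2 + 20*u) du = 63/2.
On [-2, 0], y = 3 is on top; that piece has area ∫[-2,0] (-(2*u^3 + 14*u^2 + 20*u)) du = 32/3.
Total enclosed area = 63/2 + 32/3 = 253/6.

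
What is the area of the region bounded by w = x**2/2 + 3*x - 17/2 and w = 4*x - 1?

128/3

Set the curves equal: x**2/2 + 3*x - 17/2 = 4*x - 1, so x**2/2 - x - 15/2 = 0, which factors as (x - 5)*(x + 3)/2 = 0. The curves meet at x = -3, 5.
On [-3, 5], w = 4*x - 1 is on top; that piece has area ∫[-3,5] (-(x**2/2 - x - 15/2)) dx = 128/3.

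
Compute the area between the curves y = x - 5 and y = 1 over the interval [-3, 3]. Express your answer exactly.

On [-3, 3], (x - 5) - (1) = x - 6 is ≤ 0 throughout, so the area is a single integral of |x - 6|.
∫[-3,3] (x - 6) dx = -36; the area of that piece is 36.

36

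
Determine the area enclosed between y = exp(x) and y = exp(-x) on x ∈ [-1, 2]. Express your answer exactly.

-4 + exp(-2) + exp(-1) + exp(1) + exp(2)

The difference (exp(x)) - (exp(-x)) = exp(x) - exp(-x) changes sign at x = 0 inside [-1, 2], so split the integral there.
∫[-1,0] (exp(x) - exp(-x)) dx = -exp(1) - exp(-1) + 2; the area of that piece is -2 + exp(-1) + exp(1).
∫[0,2] (exp(x) - exp(-x)) dx = -2 + exp(-2) + exp(2).
Total area = (-2 + exp(-1) + exp(1)) + (-2 + exp(-2) + exp(2)) = -4 + exp(-2) + exp(-1) + exp(1) + exp(2).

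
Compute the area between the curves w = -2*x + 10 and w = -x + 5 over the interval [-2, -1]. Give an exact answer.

13/2

On [-2, -1], (-2*x + 10) - (-x + 5) = -x + 5 is ≥ 0 throughout, so the area is a single integral of |-x + 5|.
∫[-2,-1] (-x + 5) dx = 13/2.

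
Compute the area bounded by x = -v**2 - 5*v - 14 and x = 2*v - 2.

Both boundary curves give x as a function of v, so integrate with respect to v. Setting them equal: -v**2 - 7*v - 12 = 0, i.e. -(v + 3)*(v + 4) = 0, so they meet at v = -4, -3.
For v in [-4, -3], x = -v**2 - 5*v - 14 is on the right; area = ∫[-4,-3] (-v**2 - 7*v - 12) dv = 1/6.

1/6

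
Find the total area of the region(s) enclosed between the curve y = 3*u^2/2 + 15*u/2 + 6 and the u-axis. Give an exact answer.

27/4

The curve meets the u-axis where 3*u^2/2 + 15*u/2 + 6 = 0, i.e. 3*(u + 1)*(u + 4)/2 = 0, at u = -4, -1.
On [-4, -1] the curve lies below the axis; ∫[-4,-1] (3*u^2/2 + 15*u/2 + 6) du = -27/4, giving area 27/4.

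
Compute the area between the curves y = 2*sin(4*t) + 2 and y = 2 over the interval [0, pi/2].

2

The difference (2*sin(4*t) + 2) - (2) = 2*sin(4*t) changes sign at t = pi/4 inside [0, pi/2], so split the integral there.
∫[0,pi/4] (2*sin(4*t)) dt = 1.
∫[pi/4,pi/2] (2*sin(4*t)) dt = -1; the area of that piece is 1.
Total area = 1 + 1 = 2.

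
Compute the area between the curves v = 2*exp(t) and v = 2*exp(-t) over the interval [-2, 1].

-8 + 2*exp(-2) + 2*exp(-1) + 2*exp(1) + 2*exp(2)

The difference (2*exp(t)) - (2*exp(-t)) = 2*exp(t) - 2*exp(-t) changes sign at t = 0 inside [-2, 1], so split the integral there.
∫[-2,0] (2*exp(t) - 2*exp(-t)) dt = -2*exp(2) - 2*exp(-2) + 4; the area of that piece is -4 + 2*exp(-2) + 2*exp(2).
∫[0,1] (2*exp(t) - 2*exp(-t)) dt = -4 + 2*exp(-1) + 2*exp(1).
Total area = (-4 + 2*exp(-2) + 2*exp(2)) + (-4 + 2*exp(-1) + 2*exp(1)) = -8 + 2*exp(-2) + 2*exp(-1) + 2*exp(1) + 2*exp(2).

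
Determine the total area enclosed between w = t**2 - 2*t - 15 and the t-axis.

The curve meets the t-axis where t**2 - 2*t - 15 = 0, i.e. (t - 5)*(t + 3) = 0, at t = -3, 5.
On [-3, 5] the curve lies below the axis; ∫[-3,5] (t**2 - 2*t - 15) dt = -256/3, giving area 256/3.

256/3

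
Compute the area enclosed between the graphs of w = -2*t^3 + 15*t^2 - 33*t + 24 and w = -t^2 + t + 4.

Set the curves equal: -2*t^3 + 15*t^2 - 33*t + 24 = -t^2 + t + 4, so -2*t^3 + 16*t^2 - 34*t + 20 = 0, which factors as -2*(t - 5)*(t - 2)*(t - 1) = 0. The curves meet at t = 1, 2, 5.
On [1, 2], w = -t^2 + t + 4 is on top; that piece has area ∫[1,2] (-(-2*t^3 + 16*t^2 - 34*t + 20)) dt = 7/6.
On [2, 5], w = -2*t^3 + 15*t^2 - 33*t + 24 is on top; that piece has area ∫[2,5] (-2*t^3 + 16*t^2 - 34*t + 20) dt = 45/2.
Total enclosed area = 7/6 + 45/2 = 71/3.

71/3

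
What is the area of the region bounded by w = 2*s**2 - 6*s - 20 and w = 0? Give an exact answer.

Set the curves equal: 2*s**2 - 6*s - 20 = 0, so 2*s**2 - 6*s - 20 = 0, which factors as 2*(s - 5)*(s + 2) = 0. The curves meet at s = -2, 5.
On [-2, 5], w = 0 is on top; that piece has area ∫[-2,5] (-(2*s**2 - 6*s - 20)) ds = 343/3.

343/3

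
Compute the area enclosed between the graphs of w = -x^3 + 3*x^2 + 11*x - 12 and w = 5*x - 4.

Set the curves equal: -x^3 + 3*x^2 + 11*x - 12 = 5*x - 4, so -x^3 + 3*x^2 + 6*x - 8 = 0, which factors as -(x - 4)*(x - 1)*(x + 2) = 0. The curves meet at x = -2, 1, 4.
On [-2, 1], w = 5*x - 4 is on top; that piece has area ∫[-2,1] (-(-x^3 + 3*x^2 + 6*x - 8)) dx = 81/4.
On [1, 4], w = -x^3 + 3*x^2 + 11*x - 12 is on top; that piece has area ∫[1,4] (-x^3 + 3*x^2 + 6*x - 8) dx = 81/4.
Total enclosed area = 81/4 + 81/4 = 81/2.

81/2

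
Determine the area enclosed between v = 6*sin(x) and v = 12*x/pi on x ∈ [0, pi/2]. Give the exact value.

On [0, pi/2], (6*sin(x)) - (12*x/pi) = -12*x/pi + 6*sin(x) is ≥ 0 throughout, so the area is a single integral of |-12*x/pi + 6*sin(x)|.
∫[0,pi/2] (-12*x/pi + 6*sin(x)) dx = 6 - 3*pi/2.

6 - 3*pi/2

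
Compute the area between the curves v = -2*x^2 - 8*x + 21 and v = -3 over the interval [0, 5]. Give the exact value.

The difference (-2*x^2 - 8*x + 21) - (-3) = -2*x^2 - 8*x + 24 changes sign at x = 2 inside [0, 5], so split the integral there.
∫[0,2] (-2*x^2 - 8*x + 24) dx = 80/3.
∫[2,5] (-2*x^2 - 8*x + 24) dx = -90; the area of that piece is 90.
Total area = 80/3 + 90 = 350/3.

350/3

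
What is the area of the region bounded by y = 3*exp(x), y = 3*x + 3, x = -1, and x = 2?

-27/2 - 3*exp(-1) + 3*exp(2)

On [-1, 2], (3*exp(x)) - (3*x + 3) = -3*x + 3*exp(x) - 3 is ≥ 0 throughout, so the area is a single integral of |-3*x + 3*exp(x) - 3|.
∫[-1,2] (-3*x + 3*exp(x) - 3) dx = -27/2 - 3*exp(-1) + 3*exp(2).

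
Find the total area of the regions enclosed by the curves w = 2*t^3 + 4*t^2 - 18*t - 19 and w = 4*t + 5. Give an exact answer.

Set the curves equal: 2*t^3 + 4*t^2 - 18*t - 19 = 4*t + 5, so 2*t^3 + 4*t^2 - 22*t - 24 = 0, which factors as 2*(t - 3)*(t + 1)*(t + 4) = 0. The curves meet at t = -4, -1, 3.
On [-4, -1], w = 2*t^3 + 4*t^2 - 18*t - 19 is on top; that piece has area ∫[-4,-1] (2*t^3 + 4*t^2 - 22*t - 24) dt = 99/2.
On [-1, 3], w = 4*t + 5 is on top; that piece has area ∫[-1,3] (-(2*t^3 + 4*t^2 - 22*t - 24)) dt = 320/3.
Total enclosed area = 99/2 + 320/3 = 937/6.

937/6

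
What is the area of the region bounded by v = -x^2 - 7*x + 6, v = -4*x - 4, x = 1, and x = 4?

The difference (-x^2 - 7*x + 6) - (-4*x - 4) = -x^2 - 3*x + 10 changes sign at x = 2 inside [1, 4], so split the integral there.
∫[1,2] (-x^2 - 3*x + 10) dx = 19/6.
∫[2,4] (-x^2 - 3*x + 10) dx = -50/3; the area of that piece is 50/3.
Total area = 19/6 + 50/3 = 119/6.

119/6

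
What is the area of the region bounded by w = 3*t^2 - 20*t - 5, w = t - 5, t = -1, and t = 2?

The difference (3*t^2 - 20*t - 5) - (t - 5) = 3*t^2 - 21*t changes sign at t = 0 inside [-1, 2], so split the integral there.
∫[-1,0] (3*t^2 - 21*t) dt = 23/2.
∫[0,2] (3*t^2 - 21*t) dt = -34; the area of that piece is 34.
Total area = 23/2 + 34 = 91/2.

91/2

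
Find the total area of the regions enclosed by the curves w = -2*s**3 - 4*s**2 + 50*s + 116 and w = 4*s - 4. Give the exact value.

5137/6

Set the curves equal: -2*s**3 - 4*s**2 + 50*s + 116 = 4*s - 4, so -2*s**3 - 4*s**2 + 46*s + 120 = 0, which factors as -2*(s - 5)*(s + 3)*(s + 4) = 0. The curves meet at s = -4, -3, 5.
On [-4, -3], w = 4*s - 4 is on top; that piece has area ∫[-4,-3] (-(-2*s**3 - 4*s**2 + 46*s + 120)) ds = 17/6.
On [-3, 5], w = -2*s**3 - 4*s**2 + 50*s + 116 is on top; that piece has area ∫[-3,5] (-2*s**3 - 4*s**2 + 46*s + 120) ds = 2560/3.
Total enclosed area = 17/6 + 2560/3 = 5137/6.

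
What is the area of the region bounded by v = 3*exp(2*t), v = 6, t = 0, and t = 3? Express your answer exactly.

-45/2 + 6*log(2) + 3*exp(6)/2

The difference (3*exp(2*t)) - (6) = 3*exp(2*t) - 6 changes sign at t = log(2)/2 inside [0, 3], so split the integral there.
∫[0,log(2)/2] (3*exp(2*t) - 6) dt = 3/2 - log(8); the area of that piece is -3/2 + log(8).
∫[log(2)/2,3] (3*exp(2*t) - 6) dt = -21 + 3*log(2) + 3*exp(6)/2.
Total area = (-3/2 + log(8)) + (-21 + 3*log(2) + 3*exp(6)/2) = -45/2 + 6*log(2) + 3*exp(6)/2.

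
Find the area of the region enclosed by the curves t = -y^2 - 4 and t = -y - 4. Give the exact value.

Both boundary curves give t as a function of y, so integrate with respect to y. Setting them equal: -y^2 + y = 0, i.e. -y*(y - 1) = 0, so they meet at y = 0, 1.
For y in [0, 1], t = -y^2 - 4 is on the right; area = ∫[0,1] (-y^2 + y) dy = 1/6.

1/6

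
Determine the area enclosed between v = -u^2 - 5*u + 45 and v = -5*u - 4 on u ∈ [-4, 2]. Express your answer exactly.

270

On [-4, 2], (-u^2 - 5*u + 45) - (-5*u - 4) = -u^2 + 49 is ≥ 0 throughout, so the area is a single integral of |-u^2 + 49|.
∫[-4,2] (-u^2 + 49) du = 270.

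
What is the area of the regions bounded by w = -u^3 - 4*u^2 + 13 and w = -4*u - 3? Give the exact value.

148/3

Set the curves equal: -u^3 - 4*u^2 + 13 = -4*u - 3, so -u^3 - 4*u^2 + 4*u + 16 = 0, which factors as -(u - 2)*(u + 2)*(u + 4) = 0. The curves meet at u = -4, -2, 2.
On [-4, -2], w = -4*u - 3 is on top; that piece has area ∫[-4,-2] (-(-u^3 - 4*u^2 + 4*u + 16)) du = 20/3.
On [-2, 2], w = -u^3 - 4*u^2 + 13 is on top; that piece has area ∫[-2,2] (-u^3 - 4*u^2 + 4*u + 16) du = 128/3.
Total enclosed area = 20/3 + 128/3 = 148/3.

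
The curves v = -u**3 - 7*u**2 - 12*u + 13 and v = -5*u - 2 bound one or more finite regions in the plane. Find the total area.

Set the curves equal: -u**3 - 7*u**2 - 12*u + 13 = -5*u - 2, so -u**3 - 7*u**2 - 7*u + 15 = 0, which factors as -(u - 1)*(u + 3)*(u + 5) = 0. The curves meet at u = -5, -3, 1.
On [-5, -3], v = -5*u - 2 is on top; that piece has area ∫[-5,-3] (-(-u**3 - 7*u**2 - 7*u + 15)) du = 20/3.
On [-3, 1], v = -u**3 - 7*u**2 - 12*u + 13 is on top; that piece has area ∫[-3,1] (-u**3 - 7*u**2 - 7*u + 15) du = 128/3.
Total enclosed area = 20/3 + 128/3 = 148/3.

148/3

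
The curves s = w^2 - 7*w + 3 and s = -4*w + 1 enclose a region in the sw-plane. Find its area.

1/6

Both boundary curves give s as a function of w, so integrate with respect to w. Setting them equal: w^2 - 3*w + 2 = 0, i.e. (w - 2)*(w - 1) = 0, so they meet at w = 1, 2.
For w in [1, 2], s = w^2 - 7*w + 3 is on the left; area = ∫[1,2] (-(w^2 - 3*w + 2)) dw = 1/6.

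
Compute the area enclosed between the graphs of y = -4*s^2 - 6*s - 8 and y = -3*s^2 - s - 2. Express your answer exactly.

1/6

Set the curves equal: -4*s^2 - 6*s - 8 = -3*s^2 - s - 2, so -s^2 - 5*s - 6 = 0, which factors as -(s + 2)*(s + 3) = 0. The curves meet at s = -3, -2.
On [-3, -2], y = -4*s^2 - 6*s - 8 is on top; that piece has area ∫[-3,-2] (-s^2 - 5*s - 6) ds = 1/6.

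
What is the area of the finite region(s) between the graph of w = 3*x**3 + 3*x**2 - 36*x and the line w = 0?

937/4

The curve meets the x-axis where 3*x**3 + 3*x**2 - 36*x = 0, i.e. 3*x*(x - 3)*(x + 4) = 0, at x = -4, 0, 3.
On [-4, 0] the curve lies above the axis; ∫[-4,0] (3*x**3 + 3*x**2 - 36*x) dx = 160, giving area 160.
On [0, 3] the curve lies below the axis; ∫[0,3] (3*x**3 + 3*x**2 - 36*x) dx = -297/4, giving area 297/4.
Total area = 160 + 297/4 = 937/4.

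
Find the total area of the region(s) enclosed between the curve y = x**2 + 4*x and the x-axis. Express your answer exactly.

32/3

The curve meets the x-axis where x**2 + 4*x = 0, i.e. x*(x + 4) = 0, at x = -4, 0.
On [-4, 0] the curve lies below the axis; ∫[-4,0] (x**2 + 4*x) dx = -32/3, giving area 32/3.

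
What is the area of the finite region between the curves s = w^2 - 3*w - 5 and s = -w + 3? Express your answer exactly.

Both boundary curves give s as a function of w, so integrate with respect to w. Setting them equal: w^2 - 2*w - 8 = 0, i.e. (w - 4)*(w + 2) = 0, so they meet at w = -2, 4.
For w in [-2, 4], s = w^2 - 3*w - 5 is on the left; area = ∫[-2,4] (-(w^2 - 2*w - 8)) dw = 36.

36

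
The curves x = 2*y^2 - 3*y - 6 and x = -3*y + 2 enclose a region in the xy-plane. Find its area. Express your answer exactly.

Both boundary curves give x as a function of y, so integrate with respect to y. Setting them equal: 2*y^2 - 8 = 0, i.e. 2*(y - 2)*(y + 2) = 0, so they meet at y = -2, 2.
For y in [-2, 2], x = 2*y^2 - 3*y - 6 is on the left; area = ∫[-2,2] (-(2*y^2 - 8)) dy = 64/3.

64/3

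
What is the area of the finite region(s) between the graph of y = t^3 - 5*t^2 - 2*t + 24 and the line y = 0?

443/6

The curve meets the t-axis where t^3 - 5*t^2 - 2*t + 24 = 0, i.e. (t - 4)*(t - 3)*(t + 2) = 0, at t = -2, 3, 4.
On [-2, 3] the curve lies above the axis; ∫[-2,3] (t^3 - 5*t^2 - 2*t + 24) dt = 875/12, giving area 875/12.
On [3, 4] the curve lies below the axis; ∫[3,4] (t^3 - 5*t^2 - 2*t + 24) dt = -11/12, giving area 11/12.
Total area = 875/12 + 11/12 = 443/6.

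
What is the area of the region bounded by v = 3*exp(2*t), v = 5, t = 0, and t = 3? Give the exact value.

-37/2 - 11*log(3)/2 + log(15)/2 + 9*log(5)/2 + 3*exp(6)/2

The difference (3*exp(2*t)) - (5) = 3*exp(2*t) - 5 changes sign at t = -log(3)/2 + log(5)/2 inside [0, 3], so split the integral there.
∫[0,-log(3)/2 + log(5)/2] (3*exp(2*t) - 5) dt = log(9*sqrt(15)/125) + 1; the area of that piece is -1 + log(25*sqrt(15)/27).
∫[-log(3)/2 + log(5)/2,3] (3*exp(2*t) - 5) dt = -35/2 - 5*log(3)/2 + 5*log(5)/2 + 3*exp(6)/2.
Total area = (-1 + log(25*sqrt(15)/27)) + (-35/2 - 5*log(3)/2 + 5*log(5)/2 + 3*exp(6)/2) = -37/2 - 11*log(3)/2 + log(15)/2 + 9*log(5)/2 + 3*exp(6)/2.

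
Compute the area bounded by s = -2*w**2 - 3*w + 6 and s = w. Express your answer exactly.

64/3

Both boundary curves give s as a function of w, so integrate with respect to w. Setting them equal: -2*w**2 - 4*w + 6 = 0, i.e. -2*(w - 1)*(w + 3) = 0, so they meet at w = -3, 1.
For w in [-3, 1], s = -2*w**2 - 3*w + 6 is on the right; area = ∫[-3,1] (-2*w**2 - 4*w + 6) dw = 64/3.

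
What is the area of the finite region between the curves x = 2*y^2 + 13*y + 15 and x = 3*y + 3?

1/3

Both boundary curves give x as a function of y, so integrate with respect to y. Setting them equal: 2*y^2 + 10*y + 12 = 0, i.e. 2*(y + 2)*(y + 3) = 0, so they meet at y = -3, -2.
For y in [-3, -2], x = 2*y^2 + 13*y + 15 is on the left; area = ∫[-3,-2] (-(2*y^2 + 10*y + 12)) dy = 1/3.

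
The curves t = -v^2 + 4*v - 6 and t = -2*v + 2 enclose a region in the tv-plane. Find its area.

4/3

Both boundary curves give t as a function of v, so integrate with respect to v. Setting them equal: -v^2 + 6*v - 8 = 0, i.e. -(v - 4)*(v - 2) = 0, so they meet at v = 2, 4.
For v in [2, 4], t = -v^2 + 4*v - 6 is on the right; area = ∫[2,4] (-v^2 + 6*v - 8) dv = 4/3.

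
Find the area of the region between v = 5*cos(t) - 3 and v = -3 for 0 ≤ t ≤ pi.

The difference (5*cos(t) - 3) - (-3) = 5*cos(t) changes sign at t = pi/2 inside [0, pi], so split the integral there.
∫[0,pi/2] (5*cos(t)) dt = 5.
∫[pi/2,pi] (5*cos(t)) dt = -5; the area of that piece is 5.
Total area = 5 + 5 = 10.

10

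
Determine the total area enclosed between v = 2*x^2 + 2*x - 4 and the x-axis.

9

The curve meets the x-axis where 2*x^2 + 2*x - 4 = 0, i.e. 2*(x - 1)*(x + 2) = 0, at x = -2, 1.
On [-2, 1] the curve lies below the axis; ∫[-2,1] (2*x^2 + 2*x - 4) dx = -9, giving area 9.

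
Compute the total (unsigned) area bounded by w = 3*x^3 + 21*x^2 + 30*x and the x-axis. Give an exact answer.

253/4

The curve meets the x-axis where 3*x^3 + 21*x^2 + 30*x = 0, i.e. 3*x*(x + 2)*(x + 5) = 0, at x = -5, -2, 0.
On [-5, -2] the curve lies above the axis; ∫[-5,-2] (3*x^3 + 21*x^2 + 30*x) dx = 189/4, giving area 189/4.
On [-2, 0] the curve lies below the axis; ∫[-2,0] (3*x^3 + 21*x^2 + 30*x) dx = -16, giving area 16.
Total area = 189/4 + 16 = 253/4.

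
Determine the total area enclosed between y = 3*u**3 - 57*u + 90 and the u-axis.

1551/2

The curve meets the u-axis where 3*u**3 - 57*u + 90 = 0, i.e. 3*(u - 3)*(u - 2)*(u + 5) = 0, at u = -5, 2, 3.
On [-5, 2] the curve lies above the axis; ∫[-5,2] (3*u**3 - 57*u + 90) du = 3087/4, giving area 3087/4.
On [2, 3] the curve lies below the axis; ∫[2,3] (3*u**3 - 57*u + 90) du = -15/4, giving area 15/4.
Total area = 3087/4 + 15/4 = 1551/2.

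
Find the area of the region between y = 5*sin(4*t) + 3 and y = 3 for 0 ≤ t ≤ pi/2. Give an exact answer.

5

The difference (5*sin(4*t) + 3) - (3) = 5*sin(4*t) changes sign at t = pi/4 inside [0, pi/2], so split the integral there.
∫[0,pi/4] (5*sin(4*t)) dt = 5/2.
∫[pi/4,pi/2] (5*sin(4*t)) dt = -5/2; the area of that piece is 5/2.
Total area = 5/2 + 5/2 = 5.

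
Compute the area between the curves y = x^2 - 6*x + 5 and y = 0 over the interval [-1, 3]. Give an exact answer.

16

The difference (x^2 - 6*x + 5) - (0) = x^2 - 6*x + 5 changes sign at x = 1 inside [-1, 3], so split the integral there.
∫[-1,1] (x^2 - 6*x + 5) dx = 32/3.
∫[1,3] (x^2 - 6*x + 5) dx = -16/3; the area of that piece is 16/3.
Total area = 32/3 + 16/3 = 16.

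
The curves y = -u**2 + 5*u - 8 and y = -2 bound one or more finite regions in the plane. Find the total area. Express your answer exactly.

1/6

Set the curves equal: -u**2 + 5*u - 8 = -2, so -u**2 + 5*u - 6 = 0, which factors as -(u - 3)*(u - 2) = 0. The curves meet at u = 2, 3.
On [2, 3], y = -u**2 + 5*u - 8 is on top; that piece has area ∫[2,3] (-u**2 + 5*u - 6) du = 1/6.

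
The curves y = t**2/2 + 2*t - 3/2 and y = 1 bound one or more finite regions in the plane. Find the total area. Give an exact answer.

Set the curves equal: t**2/2 + 2*t - 3/2 = 1, so t**2/2 + 2*t - 5/2 = 0, which factors as (t - 1)*(t + 5)/2 = 0. The curves meet at t = -5, 1.
On [-5, 1], y = 1 is on top; that piece has area ∫[-5,1] (-(t**2/2 + 2*t - 5/2)) dt = 18.

18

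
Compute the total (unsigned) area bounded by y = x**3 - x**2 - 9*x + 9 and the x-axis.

The curve meets the x-axis where x**3 - x**2 - 9*x + 9 = 0, i.e. (x - 3)*(x - 1)*(x + 3) = 0, at x = -3, 1, 3.
On [-3, 1] the curve lies above the axis; ∫[-3,1] (x**3 - x**2 - 9*x + 9) dx = 128/3, giving area 128/3.
On [1, 3] the curve lies below the axis; ∫[1,3] (x**3 - x**2 - 9*x + 9) dx = -20/3, giving area 20/3.
Total area = 128/3 + 20/3 = 148/3.

148/3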